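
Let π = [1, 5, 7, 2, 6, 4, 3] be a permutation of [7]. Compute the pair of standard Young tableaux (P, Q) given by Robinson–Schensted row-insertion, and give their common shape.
P = [1, 2, 3] / [4, 6] / [5] / [7];  Q = [1, 2, 3] / [4, 5] / [6] / [7];  common shape = (3, 2, 1, 1)

Row-insert the values π_1, π_2, … into P one at a time, bumping the leftmost entry strictly greater than the inserted value down to the next row. The recording tableau Q records, in position (i, j), the step at which that cell was added to P.
  Insert 1 (step 1): P = [1];  Q = [1]
  Insert 5 (step 2): P = [1, 5];  Q = [1, 2]
  Insert 7 (step 3): P = [1, 5, 7];  Q = [1, 2, 3]
  Insert 2 (step 4): P = [1, 2, 7] / [5];  Q = [1, 2, 3] / [4]
  Insert 6 (step 5): P = [1, 2, 6] / [5, 7];  Q = [1, 2, 3] / [4, 5]
  Insert 4 (step 6): P = [1, 2, 4] / [5, 6] / [7];  Q = [1, 2, 3] / [4, 5] / [6]
  Insert 3 (step 7): P = [1, 2, 3] / [4, 6] / [5] / [7];  Q = [1, 2, 3] / [4, 5] / [6] / [7]
Final shape: (3, 2, 1, 1).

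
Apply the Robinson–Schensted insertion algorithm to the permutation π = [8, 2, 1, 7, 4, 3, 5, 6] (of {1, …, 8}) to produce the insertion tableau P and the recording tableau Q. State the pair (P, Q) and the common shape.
P = [1, 3, 5, 6] / [2, 4] / [7] / [8];  Q = [1, 4, 7, 8] / [2, 5] / [3] / [6];  common shape = (4, 2, 1, 1)

Row-insert the values π_1, π_2, … into P one at a time, bumping the leftmost entry strictly greater than the inserted value down to the next row. The recording tableau Q records, in position (i, j), the step at which that cell was added to P.
  Insert 8 (step 1): P = [8];  Q = [1]
  Insert 2 (step 2): P = [2] / [8];  Q = [1] / [2]
  Insert 1 (step 3): P = [1] / [2] / [8];  Q = [1] / [2] / [3]
  Insert 7 (step 4): P = [1, 7] / [2] / [8];  Q = [1, 4] / [2] / [3]
  Insert 4 (step 5): P = [1, 4] / [2, 7] / [8];  Q = [1, 4] / [2, 5] / [3]
  Insert 3 (step 6): P = [1, 3] / [2, 4] / [7] / [8];  Q = [1, 4] / [2, 5] / [3] / [6]
  Insert 5 (step 7): P = [1, 3, 5] / [2, 4] / [7] / [8];  Q = [1, 4, 7] / [2, 5] / [3] / [6]
  Insert 6 (step 8): P = [1, 3, 5, 6] / [2, 4] / [7] / [8];  Q = [1, 4, 7, 8] / [2, 5] / [3] / [6]
Final shape: (4, 2, 1, 1).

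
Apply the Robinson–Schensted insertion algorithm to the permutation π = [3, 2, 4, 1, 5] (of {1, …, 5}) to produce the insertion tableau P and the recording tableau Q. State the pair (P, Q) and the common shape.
P = [1, 4, 5] / [2] / [3];  Q = [1, 3, 5] / [2] / [4];  common shape = (3, 1, 1)

Row-insert the values π_1, π_2, … into P one at a time, bumping the leftmost entry strictly greater than the inserted value down to the next row. The recording tableau Q records, in position (i, j), the step at which that cell was added to P.
  Insert 3 (step 1): P = [3];  Q = [1]
  Insert 2 (step 2): P = [2] / [3];  Q = [1] / [2]
  Insert 4 (step 3): P = [2, 4] / [3];  Q = [1, 3] / [2]
  Insert 1 (step 4): P = [1, 4] / [2] / [3];  Q = [1, 3] / [2] / [4]
  Insert 5 (step 5): P = [1, 4, 5] / [2] / [3];  Q = [1, 3, 5] / [2] / [4]
Final shape: (3, 1, 1).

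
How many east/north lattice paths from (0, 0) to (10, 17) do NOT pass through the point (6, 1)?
Number of paths = 8402370

Total paths from (0, 0) to (10, 17): C(27, 10) = 8436285. Paths through (6, 1): (paths (0, 0) → (6, 1)) × (paths (6, 1) → (10, 17)) = C(7, 6) · C(20, 4) = 7 · 4845 = 33915. Avoidance count = 8436285 − 33915 = 8402370.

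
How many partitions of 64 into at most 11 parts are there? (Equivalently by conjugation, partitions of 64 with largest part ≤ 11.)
p(64, parts ≤ 11) = 413112

Use the recurrence p(n, m) = p(n, m−1) + p(n−m, m): either the largest part is < m (count p(n, m−1)) or the largest part is exactly m (remove one copy of m, count p(n−m, m)). With p(0, ·) = 1 this gives p(64, parts ≤ 11) = 413112. (By conjugating Young diagrams, this also counts partitions of 64 into at most 11 parts.)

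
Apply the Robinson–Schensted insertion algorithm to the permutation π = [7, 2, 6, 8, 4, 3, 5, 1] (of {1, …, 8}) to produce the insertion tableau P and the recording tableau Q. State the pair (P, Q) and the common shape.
P = [1, 3, 5] / [2, 8] / [4] / [6] / [7];  Q = [1, 3, 4] / [2, 7] / [5] / [6] / [8];  common shape = (3, 2, 1, 1, 1)

Row-insert the values π_1, π_2, … into P one at a time, bumping the leftmost entry strictly greater than the inserted value down to the next row. The recording tableau Q records, in position (i, j), the step at which that cell was added to P.
  Insert 7 (step 1): P = [7];  Q = [1]
  Insert 2 (step 2): P = [2] / [7];  Q = [1] / [2]
  Insert 6 (step 3): P = [2, 6] / [7];  Q = [1, 3] / [2]
  Insert 8 (step 4): P = [2, 6, 8] / [7];  Q = [1, 3, 4] / [2]
  Insert 4 (step 5): P = [2, 4, 8] / [6] / [7];  Q = [1, 3, 4] / [2] / [5]
  Insert 3 (step 6): P = [2, 3, 8] / [4] / [6] / [7];  Q = [1, 3, 4] / [2] / [5] / [6]
  Insert 5 (step 7): P = [2, 3, 5] / [4, 8] / [6] / [7];  Q = [1, 3, 4] / [2, 7] / [5] / [6]
  Insert 1 (step 8): P = [1, 3, 5] / [2, 8] / [4] / [6] / [7];  Q = [1, 3, 4] / [2, 7] / [5] / [6] / [8]
Final shape: (3, 2, 1, 1, 1).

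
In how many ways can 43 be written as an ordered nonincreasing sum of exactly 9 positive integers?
p(43, 9 parts) = 5708

Partitions of n into exactly k parts are in bijection with partitions of n − k into at most k parts (subtract 1 from each part). So p(43, exactly 9) = p(34, parts ≤ 9). Computing via the recurrence p(m, j) = p(m, j−1) + p(m−j, j) gives 5708.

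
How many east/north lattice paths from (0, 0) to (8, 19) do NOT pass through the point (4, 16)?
Number of paths = 2050500

Total paths from (0, 0) to (8, 19): C(27, 8) = 2220075. Paths through (4, 16): (paths (0, 0) → (4, 16)) × (paths (4, 16) → (8, 19)) = C(20, 4) · C(7, 4) = 4845 · 35 = 169575. Avoidance count = 2220075 − 169575 = 2050500.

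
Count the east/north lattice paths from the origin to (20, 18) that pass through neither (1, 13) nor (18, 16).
Number of paths = 20353732734

Inclusion–exclusion. Total paths: C(38, 20) = 33578000610. Through P₁: C(14, 1)·C(24, 19) = 595056. Through P₂: C(34, 18)·C(4, 2) = 13223768580. Since P₁ is strictly southwest of P₂, a monotone path through both must visit P₁ then P₂; paths through both = C(14, 1)·C(20, 17)·C(4, 2) = 95760. Avoid both = 33578000610 − 595056 − 13223768580 + 95760 = 20353732734.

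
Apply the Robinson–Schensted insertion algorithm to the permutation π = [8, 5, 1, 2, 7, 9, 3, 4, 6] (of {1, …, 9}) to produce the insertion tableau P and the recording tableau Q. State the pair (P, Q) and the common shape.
P = [1, 2, 3, 4, 6] / [5, 7, 9] / [8];  Q = [1, 4, 5, 6, 9] / [2, 7, 8] / [3];  common shape = (5, 3, 1)

Row-insert the values π_1, π_2, … into P one at a time, bumping the leftmost entry strictly greater than the inserted value down to the next row. The recording tableau Q records, in position (i, j), the step at which that cell was added to P.
  Insert 8 (step 1): P = [8];  Q = [1]
  Insert 5 (step 2): P = [5] / [8];  Q = [1] / [2]
  Insert 1 (step 3): P = [1] / [5] / [8];  Q = [1] / [2] / [3]
  Insert 2 (step 4): P = [1, 2] / [5] / [8];  Q = [1, 4] / [2] / [3]
  Insert 7 (step 5): P = [1, 2, 7] / [5] / [8];  Q = [1, 4, 5] / [2] / [3]
  Insert 9 (step 6): P = [1, 2, 7, 9] / [5] / [8];  Q = [1, 4, 5, 6] / [2] / [3]
  Insert 3 (step 7): P = [1, 2, 3, 9] / [5, 7] / [8];  Q = [1, 4, 5, 6] / [2, 7] / [3]
  Insert 4 (step 8): P = [1, 2, 3, 4] / [5, 7, 9] / [8];  Q = [1, 4, 5, 6] / [2, 7, 8] / [3]
  Insert 6 (step 9): P = [1, 2, 3, 4, 6] / [5, 7, 9] / [8];  Q = [1, 4, 5, 6, 9] / [2, 7, 8] / [3]
Final shape: (5, 3, 1).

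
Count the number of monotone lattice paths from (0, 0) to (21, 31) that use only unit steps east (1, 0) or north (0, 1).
Number of paths = 191991813933920

A monotone lattice path from (0, 0) to (21, 31) consists of 21 east steps and 31 north steps in some order, so it is determined by which 21 of the 52 steps are east. The count is C(52, 21) = 191991813933920.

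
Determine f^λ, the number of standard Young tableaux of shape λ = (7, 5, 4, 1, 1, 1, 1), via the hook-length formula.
# SYT of shape (7, 5, 4, 1, 1, 1, 1) = 100727550

Hook-length formula: f^λ = n! / Π hook(c), product over all cells c of the Young diagram. For λ = (7, 5, 4, 1, 1, 1, 1), n = 20 boxes. Hook lengths by row (left-to-right, top-to-bottom): [13, 8, 7, 6, 4, 2, 1]; [10, 5, 4, 3, 1]; [8, 3, 2, 1]; [4]; [3]; [2]; [1]. Product of hooks = 24153292800. So f^λ = 20! / 24153292800 = 2432902008176640000 / 24153292800 = 100727550.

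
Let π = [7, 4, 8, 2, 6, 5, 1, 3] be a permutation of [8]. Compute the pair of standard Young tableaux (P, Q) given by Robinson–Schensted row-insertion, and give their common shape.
P = [1, 3] / [2, 5] / [4, 6] / [7, 8];  Q = [1, 3] / [2, 5] / [4, 6] / [7, 8];  common shape = (2, 2, 2, 2)

Row-insert the values π_1, π_2, … into P one at a time, bumping the leftmost entry strictly greater than the inserted value down to the next row. The recording tableau Q records, in position (i, j), the step at which that cell was added to P.
  Insert 7 (step 1): P = [7];  Q = [1]
  Insert 4 (step 2): P = [4] / [7];  Q = [1] / [2]
  Insert 8 (step 3): P = [4, 8] / [7];  Q = [1, 3] / [2]
  Insert 2 (step 4): P = [2, 8] / [4] / [7];  Q = [1, 3] / [2] / [4]
  Insert 6 (step 5): P = [2, 6] / [4, 8] / [7];  Q = [1, 3] / [2, 5] / [4]
  Insert 5 (step 6): P = [2, 5] / [4, 6] / [7, 8];  Q = [1, 3] / [2, 5] / [4, 6]
  Insert 1 (step 7): P = [1, 5] / [2, 6] / [4, 8] / [7];  Q = [1, 3] / [2, 5] / [4, 6] / [7]
  Insert 3 (step 8): P = [1, 3] / [2, 5] / [4, 6] / [7, 8];  Q = [1, 3] / [2, 5] / [4, 6] / [7, 8]
Final shape: (2, 2, 2, 2).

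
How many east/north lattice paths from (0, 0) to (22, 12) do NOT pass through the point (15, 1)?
Number of paths = 547844856

Total paths from (0, 0) to (22, 12): C(34, 22) = 548354040. Paths through (15, 1): (paths (0, 0) → (15, 1)) × (paths (15, 1) → (22, 12)) = C(16, 15) · C(18, 7) = 16 · 31824 = 509184. Avoidance count = 548354040 − 509184 = 547844856.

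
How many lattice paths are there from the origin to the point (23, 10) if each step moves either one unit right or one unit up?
Number of paths = 92561040

A monotone lattice path from (0, 0) to (23, 10) consists of 23 east steps and 10 north steps in some order, so it is determined by which 23 of the 33 steps are east. The count is C(33, 23) = 92561040.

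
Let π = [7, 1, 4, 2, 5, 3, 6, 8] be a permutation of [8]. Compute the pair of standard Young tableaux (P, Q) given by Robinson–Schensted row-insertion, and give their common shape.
P = [1, 2, 3, 6, 8] / [4, 5] / [7];  Q = [1, 3, 5, 7, 8] / [2, 6] / [4];  common shape = (5, 2, 1)

Row-insert the values π_1, π_2, … into P one at a time, bumping the leftmost entry strictly greater than the inserted value down to the next row. The recording tableau Q records, in position (i, j), the step at which that cell was added to P.
  Insert 7 (step 1): P = [7];  Q = [1]
  Insert 1 (step 2): P = [1] / [7];  Q = [1] / [2]
  Insert 4 (step 3): P = [1, 4] / [7];  Q = [1, 3] / [2]
  Insert 2 (step 4): P = [1, 2] / [4] / [7];  Q = [1, 3] / [2] / [4]
  Insert 5 (step 5): P = [1, 2, 5] / [4] / [7];  Q = [1, 3, 5] / [2] / [4]
  Insert 3 (step 6): P = [1, 2, 3] / [4, 5] / [7];  Q = [1, 3, 5] / [2, 6] / [4]
  Insert 6 (step 7): P = [1, 2, 3, 6] / [4, 5] / [7];  Q = [1, 3, 5, 7] / [2, 6] / [4]
  Insert 8 (step 8): P = [1, 2, 3, 6, 8] / [4, 5] / [7];  Q = [1, 3, 5, 7, 8] / [2, 6] / [4]
Final shape: (5, 2, 1).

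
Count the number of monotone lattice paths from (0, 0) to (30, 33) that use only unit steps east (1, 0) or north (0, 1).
Number of paths = 860778005594247069

A monotone lattice path from (0, 0) to (30, 33) consists of 30 east steps and 33 north steps in some order, so it is determined by which 30 of the 63 steps are east. The count is C(63, 30) = 860778005594247069.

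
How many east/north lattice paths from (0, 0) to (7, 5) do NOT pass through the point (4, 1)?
Number of paths = 617

Total paths from (0, 0) to (7, 5): C(12, 7) = 792. Paths through (4, 1): (paths (0, 0) → (4, 1)) × (paths (4, 1) → (7, 5)) = C(5, 4) · C(7, 3) = 5 · 35 = 175. Avoidance count = 792 − 175 = 617.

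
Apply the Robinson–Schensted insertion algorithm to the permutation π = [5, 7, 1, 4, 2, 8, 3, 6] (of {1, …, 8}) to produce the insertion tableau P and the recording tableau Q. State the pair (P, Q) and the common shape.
P = [1, 2, 3, 6] / [4, 7, 8] / [5];  Q = [1, 2, 6, 8] / [3, 4, 7] / [5];  common shape = (4, 3, 1)

Row-insert the values π_1, π_2, … into P one at a time, bumping the leftmost entry strictly greater than the inserted value down to the next row. The recording tableau Q records, in position (i, j), the step at which that cell was added to P.
  Insert 5 (step 1): P = [5];  Q = [1]
  Insert 7 (step 2): P = [5, 7];  Q = [1, 2]
  Insert 1 (step 3): P = [1, 7] / [5];  Q = [1, 2] / [3]
  Insert 4 (step 4): P = [1, 4] / [5, 7];  Q = [1, 2] / [3, 4]
  Insert 2 (step 5): P = [1, 2] / [4, 7] / [5];  Q = [1, 2] / [3, 4] / [5]
  Insert 8 (step 6): P = [1, 2, 8] / [4, 7] / [5];  Q = [1, 2, 6] / [3, 4] / [5]
  Insert 3 (step 7): P = [1, 2, 3] / [4, 7, 8] / [5];  Q = [1, 2, 6] / [3, 4, 7] / [5]
  Insert 6 (step 8): P = [1, 2, 3, 6] / [4, 7, 8] / [5];  Q = [1, 2, 6, 8] / [3, 4, 7] / [5]
Final shape: (4, 3, 1).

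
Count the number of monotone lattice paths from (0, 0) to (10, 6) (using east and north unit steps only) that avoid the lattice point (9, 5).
Number of paths = 4004

Total paths from (0, 0) to (10, 6): C(16, 10) = 8008. Paths through (9, 5): (paths (0, 0) → (9, 5)) × (paths (9, 5) → (10, 6)) = C(14, 9) · C(2, 1) = 2002 · 2 = 4004. Avoidance count = 8008 − 4004 = 4004.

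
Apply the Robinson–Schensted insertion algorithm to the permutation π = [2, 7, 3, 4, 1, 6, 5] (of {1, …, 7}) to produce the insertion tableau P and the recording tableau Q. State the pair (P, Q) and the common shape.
P = [1, 3, 4, 5] / [2, 6] / [7];  Q = [1, 2, 4, 6] / [3, 7] / [5];  common shape = (4, 2, 1)

Row-insert the values π_1, π_2, … into P one at a time, bumping the leftmost entry strictly greater than the inserted value down to the next row. The recording tableau Q records, in position (i, j), the step at which that cell was added to P.
  Insert 2 (step 1): P = [2];  Q = [1]
  Insert 7 (step 2): P = [2, 7];  Q = [1, 2]
  Insert 3 (step 3): P = [2, 3] / [7];  Q = [1, 2] / [3]
  Insert 4 (step 4): P = [2, 3, 4] / [7];  Q = [1, 2, 4] / [3]
  Insert 1 (step 5): P = [1, 3, 4] / [2] / [7];  Q = [1, 2, 4] / [3] / [5]
  Insert 6 (step 6): P = [1, 3, 4, 6] / [2] / [7];  Q = [1, 2, 4, 6] / [3] / [5]
  Insert 5 (step 7): P = [1, 3, 4, 5] / [2, 6] / [7];  Q = [1, 2, 4, 6] / [3, 7] / [5]
Final shape: (4, 2, 1).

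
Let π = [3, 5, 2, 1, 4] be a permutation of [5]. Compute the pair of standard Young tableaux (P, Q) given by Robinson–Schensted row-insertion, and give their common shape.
P = [1, 4] / [2, 5] / [3];  Q = [1, 2] / [3, 5] / [4];  common shape = (2, 2, 1)

Row-insert the values π_1, π_2, … into P one at a time, bumping the leftmost entry strictly greater than the inserted value down to the next row. The recording tableau Q records, in position (i, j), the step at which that cell was added to P.
  Insert 3 (step 1): P = [3];  Q = [1]
  Insert 5 (step 2): P = [3, 5];  Q = [1, 2]
  Insert 2 (step 3): P = [2, 5] / [3];  Q = [1, 2] / [3]
  Insert 1 (step 4): P = [1, 5] / [2] / [3];  Q = [1, 2] / [3] / [4]
  Insert 4 (step 5): P = [1, 4] / [2, 5] / [3];  Q = [1, 2] / [3, 5] / [4]
Final shape: (2, 2, 1).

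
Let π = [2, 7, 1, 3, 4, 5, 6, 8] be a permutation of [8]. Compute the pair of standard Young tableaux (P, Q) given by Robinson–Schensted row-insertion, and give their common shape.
P = [1, 3, 4, 5, 6, 8] / [2, 7];  Q = [1, 2, 5, 6, 7, 8] / [3, 4];  common shape = (6, 2)

Row-insert the values π_1, π_2, … into P one at a time, bumping the leftmost entry strictly greater than the inserted value down to the next row. The recording tableau Q records, in position (i, j), the step at which that cell was added to P.
  Insert 2 (step 1): P = [2];  Q = [1]
  Insert 7 (step 2): P = [2, 7];  Q = [1, 2]
  Insert 1 (step 3): P = [1, 7] / [2];  Q = [1, 2] / [3]
  Insert 3 (step 4): P = [1, 3] / [2, 7];  Q = [1, 2] / [3, 4]
  Insert 4 (step 5): P = [1, 3, 4] / [2, 7];  Q = [1, 2, 5] / [3, 4]
  Insert 5 (step 6): P = [1, 3, 4, 5] / [2, 7];  Q = [1, 2, 5, 6] / [3, 4]
  Insert 6 (step 7): P = [1, 3, 4, 5, 6] / [2, 7];  Q = [1, 2, 5, 6, 7] / [3, 4]
  Insert 8 (step 8): P = [1, 3, 4, 5, 6, 8] / [2, 7];  Q = [1, 2, 5, 6, 7, 8] / [3, 4]
Final shape: (6, 2).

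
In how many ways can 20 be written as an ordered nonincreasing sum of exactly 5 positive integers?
p(20, 5 parts) = 84

Partitions of n into exactly k parts are in bijection with partitions of n − k into at most k parts (subtract 1 from each part). So p(20, exactly 5) = p(15, parts ≤ 5). Computing via the recurrence p(m, j) = p(m, j−1) + p(m−j, j) gives 84.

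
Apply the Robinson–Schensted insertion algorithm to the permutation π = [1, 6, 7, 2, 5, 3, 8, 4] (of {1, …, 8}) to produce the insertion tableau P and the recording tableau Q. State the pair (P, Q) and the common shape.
P = [1, 2, 3, 4] / [5, 7, 8] / [6];  Q = [1, 2, 3, 7] / [4, 5, 8] / [6];  common shape = (4, 3, 1)

Row-insert the values π_1, π_2, … into P one at a time, bumping the leftmost entry strictly greater than the inserted value down to the next row. The recording tableau Q records, in position (i, j), the step at which that cell was added to P.
  Insert 1 (step 1): P = [1];  Q = [1]
  Insert 6 (step 2): P = [1, 6];  Q = [1, 2]
  Insert 7 (step 3): P = [1, 6, 7];  Q = [1, 2, 3]
  Insert 2 (step 4): P = [1, 2, 7] / [6];  Q = [1, 2, 3] / [4]
  Insert 5 (step 5): P = [1, 2, 5] / [6, 7];  Q = [1, 2, 3] / [4, 5]
  Insert 3 (step 6): P = [1, 2, 3] / [5, 7] / [6];  Q = [1, 2, 3] / [4, 5] / [6]
  Insert 8 (step 7): P = [1, 2, 3, 8] / [5, 7] / [6];  Q = [1, 2, 3, 7] / [4, 5] / [6]
  Insert 4 (step 8): P = [1, 2, 3, 4] / [5, 7, 8] / [6];  Q = [1, 2, 3, 7] / [4, 5, 8] / [6]
Final shape: (4, 3, 1).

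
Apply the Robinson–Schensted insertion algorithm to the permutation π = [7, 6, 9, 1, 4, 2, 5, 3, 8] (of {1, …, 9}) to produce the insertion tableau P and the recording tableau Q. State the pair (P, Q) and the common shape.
P = [1, 2, 3, 8] / [4, 5] / [6, 9] / [7];  Q = [1, 3, 7, 9] / [2, 5] / [4, 8] / [6];  common shape = (4, 2, 2, 1)

Row-insert the values π_1, π_2, … into P one at a time, bumping the leftmost entry strictly greater than the inserted value down to the next row. The recording tableau Q records, in position (i, j), the step at which that cell was added to P.
  Insert 7 (step 1): P = [7];  Q = [1]
  Insert 6 (step 2): P = [6] / [7];  Q = [1] / [2]
  Insert 9 (step 3): P = [6, 9] / [7];  Q = [1, 3] / [2]
  Insert 1 (step 4): P = [1, 9] / [6] / [7];  Q = [1, 3] / [2] / [4]
  Insert 4 (step 5): P = [1, 4] / [6, 9] / [7];  Q = [1, 3] / [2, 5] / [4]
  Insert 2 (step 6): P = [1, 2] / [4, 9] / [6] / [7];  Q = [1, 3] / [2, 5] / [4] / [6]
  Insert 5 (step 7): P = [1, 2, 5] / [4, 9] / [6] / [7];  Q = [1, 3, 7] / [2, 5] / [4] / [6]
  Insert 3 (step 8): P = [1, 2, 3] / [4, 5] / [6, 9] / [7];  Q = [1, 3, 7] / [2, 5] / [4, 8] / [6]
  Insert 8 (step 9): P = [1, 2, 3, 8] / [4, 5] / [6, 9] / [7];  Q = [1, 3, 7, 9] / [2, 5] / [4, 8] / [6]
Final shape: (4, 2, 2, 1).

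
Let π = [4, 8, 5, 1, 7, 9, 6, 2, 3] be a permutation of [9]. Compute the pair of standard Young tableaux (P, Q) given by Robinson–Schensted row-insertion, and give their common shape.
P = [1, 2, 3, 9] / [4, 5, 6] / [7] / [8];  Q = [1, 2, 5, 6] / [3, 7, 9] / [4] / [8];  common shape = (4, 3, 1, 1)

Row-insert the values π_1, π_2, … into P one at a time, bumping the leftmost entry strictly greater than the inserted value down to the next row. The recording tableau Q records, in position (i, j), the step at which that cell was added to P.
  Insert 4 (step 1): P = [4];  Q = [1]
  Insert 8 (step 2): P = [4, 8];  Q = [1, 2]
  Insert 5 (step 3): P = [4, 5] / [8];  Q = [1, 2] / [3]
  Insert 1 (step 4): P = [1, 5] / [4] / [8];  Q = [1, 2] / [3] / [4]
  Insert 7 (step 5): P = [1, 5, 7] / [4] / [8];  Q = [1, 2, 5] / [3] / [4]
  Insert 9 (step 6): P = [1, 5, 7, 9] / [4] / [8];  Q = [1, 2, 5, 6] / [3] / [4]
  Insert 6 (step 7): P = [1, 5, 6, 9] / [4, 7] / [8];  Q = [1, 2, 5, 6] / [3, 7] / [4]
  Insert 2 (step 8): P = [1, 2, 6, 9] / [4, 5] / [7] / [8];  Q = [1, 2, 5, 6] / [3, 7] / [4] / [8]
  Insert 3 (step 9): P = [1, 2, 3, 9] / [4, 5, 6] / [7] / [8];  Q = [1, 2, 5, 6] / [3, 7, 9] / [4] / [8]
Final shape: (4, 3, 1, 1).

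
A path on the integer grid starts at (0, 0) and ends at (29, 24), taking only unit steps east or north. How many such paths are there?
Number of paths = 779255311989700

A monotone lattice path from (0, 0) to (29, 24) consists of 29 east steps and 24 north steps in some order, so it is determined by which 29 of the 53 steps are east. The count is C(53, 29) = 779255311989700.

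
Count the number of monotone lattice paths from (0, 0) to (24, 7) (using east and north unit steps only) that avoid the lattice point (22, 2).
Number of paths = 2623779

Total paths from (0, 0) to (24, 7): C(31, 24) = 2629575. Paths through (22, 2): (paths (0, 0) → (22, 2)) × (paths (22, 2) → (24, 7)) = C(24, 22) · C(7, 2) = 276 · 21 = 5796. Avoidance count = 2629575 − 5796 = 2623779.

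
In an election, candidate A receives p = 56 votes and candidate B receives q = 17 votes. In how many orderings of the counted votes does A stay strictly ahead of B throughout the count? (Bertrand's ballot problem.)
Strict-lead orderings = 9443287992025836

Total orderings of the 73 votes with 56 for A: C(73, 56) = 17675898036356052. By the Bertrand ballot formula (Cycle Lemma / reflection principle), the number of orderings in which A is strictly ahead of B throughout is (p − q)/(p + q) · C(p + q, p) = (56 − 17)/(56 + 17) · 17675898036356052 = 9443287992025836.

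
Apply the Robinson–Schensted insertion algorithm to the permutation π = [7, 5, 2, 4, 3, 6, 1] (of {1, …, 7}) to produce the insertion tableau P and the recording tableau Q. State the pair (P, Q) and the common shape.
P = [1, 3, 6] / [2] / [4] / [5] / [7];  Q = [1, 4, 6] / [2] / [3] / [5] / [7];  common shape = (3, 1, 1, 1, 1)

Row-insert the values π_1, π_2, … into P one at a time, bumping the leftmost entry strictly greater than the inserted value down to the next row. The recording tableau Q records, in position (i, j), the step at which that cell was added to P.
  Insert 7 (step 1): P = [7];  Q = [1]
  Insert 5 (step 2): P = [5] / [7];  Q = [1] / [2]
  Insert 2 (step 3): P = [2] / [5] / [7];  Q = [1] / [2] / [3]
  Insert 4 (step 4): P = [2, 4] / [5] / [7];  Q = [1, 4] / [2] / [3]
  Insert 3 (step 5): P = [2, 3] / [4] / [5] / [7];  Q = [1, 4] / [2] / [3] / [5]
  Insert 6 (step 6): P = [2, 3, 6] / [4] / [5] / [7];  Q = [1, 4, 6] / [2] / [3] / [5]
  Insert 1 (step 7): P = [1, 3, 6] / [2] / [4] / [5] / [7];  Q = [1, 4, 6] / [2] / [3] / [5] / [7]
Final shape: (3, 1, 1, 1, 1).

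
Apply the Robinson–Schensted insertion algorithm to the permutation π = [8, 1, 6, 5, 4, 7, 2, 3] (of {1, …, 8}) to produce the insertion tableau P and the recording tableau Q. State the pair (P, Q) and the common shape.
P = [1, 2, 3] / [4, 7] / [5] / [6] / [8];  Q = [1, 3, 6] / [2, 8] / [4] / [5] / [7];  common shape = (3, 2, 1, 1, 1)

Row-insert the values π_1, π_2, … into P one at a time, bumping the leftmost entry strictly greater than the inserted value down to the next row. The recording tableau Q records, in position (i, j), the step at which that cell was added to P.
  Insert 8 (step 1): P = [8];  Q = [1]
  Insert 1 (step 2): P = [1] / [8];  Q = [1] / [2]
  Insert 6 (step 3): P = [1, 6] / [8];  Q = [1, 3] / [2]
  Insert 5 (step 4): P = [1, 5] / [6] / [8];  Q = [1, 3] / [2] / [4]
  Insert 4 (step 5): P = [1, 4] / [5] / [6] / [8];  Q = [1, 3] / [2] / [4] / [5]
  Insert 7 (step 6): P = [1, 4, 7] / [5] / [6] / [8];  Q = [1, 3, 6] / [2] / [4] / [5]
  Insert 2 (step 7): P = [1, 2, 7] / [4] / [5] / [6] / [8];  Q = [1, 3, 6] / [2] / [4] / [5] / [7]
  Insert 3 (step 8): P = [1, 2, 3] / [4, 7] / [5] / [6] / [8];  Q = [1, 3, 6] / [2, 8] / [4] / [5] / [7]
Final shape: (3, 2, 1, 1, 1).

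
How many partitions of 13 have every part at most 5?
p(13, parts ≤ 5) = 57

Partitions of 13 with all parts ≤ 5: 5+5+3, 5+5+2+1, 5+5+1+1+1, 5+4+4, 5+4+3+1, 5+4+2+2, 5+4+2+1+1, 5+4+1+1+1+1, 5+3+3+2, 5+3+3+1+1, 5+3+2+2+1, 5+3+2+1+1+1, 5+3+1+1+1+1+1, 5+2+2+2+2, 5+2+2+2+1+1, 5+2+2+1+1+1+1, 5+2+1+1+1+1+1+1, 5+1+1+1+1+1+1+1+1, 4+4+4+1, 4+4+3+2, 4+4+3+1+1, 4+4+2+2+1, 4+4+2+1+1+1, 4+4+1+1+1+1+1, 4+3+3+3, 4+3+3+2+1, 4+3+3+1+1+1, 4+3+2+2+2, 4+3+2+2+1+1, 4+3+2+1+1+1+1, … (57 total). Count = 57.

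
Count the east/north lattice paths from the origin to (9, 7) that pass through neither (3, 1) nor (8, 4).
Number of paths = 6660

Inclusion–exclusion. Total paths: C(16, 9) = 11440. Through P₁: C(4, 3)·C(12, 6) = 3696. Through P₂: C(12, 8)·C(4, 1) = 1980. Since P₁ is strictly southwest of P₂, a monotone path through both must visit P₁ then P₂; paths through both = C(4, 3)·C(8, 5)·C(4, 1) = 896. Avoid both = 11440 − 3696 − 1980 + 896 = 6660.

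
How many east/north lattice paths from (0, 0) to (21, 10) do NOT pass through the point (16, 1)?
Number of paths = 44318131

Total paths from (0, 0) to (21, 10): C(31, 21) = 44352165. Paths through (16, 1): (paths (0, 0) → (16, 1)) × (paths (16, 1) → (21, 10)) = C(17, 16) · C(14, 5) = 17 · 2002 = 34034. Avoidance count = 44352165 − 34034 = 44318131.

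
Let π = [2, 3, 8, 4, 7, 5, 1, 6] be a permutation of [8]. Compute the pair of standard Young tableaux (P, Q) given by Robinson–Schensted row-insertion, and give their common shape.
P = [1, 3, 4, 5, 6] / [2] / [7] / [8];  Q = [1, 2, 3, 5, 8] / [4] / [6] / [7];  common shape = (5, 1, 1, 1)

Row-insert the values π_1, π_2, … into P one at a time, bumping the leftmost entry strictly greater than the inserted value down to the next row. The recording tableau Q records, in position (i, j), the step at which that cell was added to P.
  Insert 2 (step 1): P = [2];  Q = [1]
  Insert 3 (step 2): P = [2, 3];  Q = [1, 2]
  Insert 8 (step 3): P = [2, 3, 8];  Q = [1, 2, 3]
  Insert 4 (step 4): P = [2, 3, 4] / [8];  Q = [1, 2, 3] / [4]
  Insert 7 (step 5): P = [2, 3, 4, 7] / [8];  Q = [1, 2, 3, 5] / [4]
  Insert 5 (step 6): P = [2, 3, 4, 5] / [7] / [8];  Q = [1, 2, 3, 5] / [4] / [6]
  Insert 1 (step 7): P = [1, 3, 4, 5] / [2] / [7] / [8];  Q = [1, 2, 3, 5] / [4] / [6] / [7]
  Insert 6 (step 8): P = [1, 3, 4, 5, 6] / [2] / [7] / [8];  Q = [1, 2, 3, 5, 8] / [4] / [6] / [7]
Final shape: (5, 1, 1, 1).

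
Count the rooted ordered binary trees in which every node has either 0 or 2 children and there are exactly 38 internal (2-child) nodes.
C_38 = 176733862787006701400

These full binary trees are counted by the Catalan number C_n = (1/(n + 1)) · C(2n, n). For n = 38: C_38 = (1/39) · C(76, 38) = 6892620648693261354600/39 = 176733862787006701400.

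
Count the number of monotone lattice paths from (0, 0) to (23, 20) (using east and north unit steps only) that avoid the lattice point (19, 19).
Number of paths = 783840599220

Total paths from (0, 0) to (23, 20): C(43, 23) = 960566918220. Paths through (19, 19): (paths (0, 0) → (19, 19)) × (paths (19, 19) → (23, 20)) = C(38, 19) · C(5, 4) = 35345263800 · 5 = 176726319000. Avoidance count = 960566918220 − 176726319000 = 783840599220.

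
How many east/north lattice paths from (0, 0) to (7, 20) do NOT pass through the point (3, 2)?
Number of paths = 814880

Total paths from (0, 0) to (7, 20): C(27, 7) = 888030. Paths through (3, 2): (paths (0, 0) → (3, 2)) × (paths (3, 2) → (7, 20)) = C(5, 3) · C(22, 4) = 10 · 7315 = 73150. Avoidance count = 888030 − 73150 = 814880.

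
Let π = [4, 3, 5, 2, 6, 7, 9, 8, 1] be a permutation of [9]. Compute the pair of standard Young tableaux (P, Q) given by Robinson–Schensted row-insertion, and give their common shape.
P = [1, 5, 6, 7, 8] / [2, 9] / [3] / [4];  Q = [1, 3, 5, 6, 7] / [2, 8] / [4] / [9];  common shape = (5, 2, 1, 1)

Row-insert the values π_1, π_2, … into P one at a time, bumping the leftmost entry strictly greater than the inserted value down to the next row. The recording tableau Q records, in position (i, j), the step at which that cell was added to P.
  Insert 4 (step 1): P = [4];  Q = [1]
  Insert 3 (step 2): P = [3] / [4];  Q = [1] / [2]
  Insert 5 (step 3): P = [3, 5] / [4];  Q = [1, 3] / [2]
  Insert 2 (step 4): P = [2, 5] / [3] / [4];  Q = [1, 3] / [2] / [4]
  Insert 6 (step 5): P = [2, 5, 6] / [3] / [4];  Q = [1, 3, 5] / [2] / [4]
  Insert 7 (step 6): P = [2, 5, 6, 7] / [3] / [4];  Q = [1, 3, 5, 6] / [2] / [4]
  Insert 9 (step 7): P = [2, 5, 6, 7, 9] / [3] / [4];  Q = [1, 3, 5, 6, 7] / [2] / [4]
  Insert 8 (step 8): P = [2, 5, 6, 7, 8] / [3, 9] / [4];  Q = [1, 3, 5, 6, 7] / [2, 8] / [4]
  Insert 1 (step 9): P = [1, 5, 6, 7, 8] / [2, 9] / [3] / [4];  Q = [1, 3, 5, 6, 7] / [2, 8] / [4] / [9]
Final shape: (5, 2, 1, 1).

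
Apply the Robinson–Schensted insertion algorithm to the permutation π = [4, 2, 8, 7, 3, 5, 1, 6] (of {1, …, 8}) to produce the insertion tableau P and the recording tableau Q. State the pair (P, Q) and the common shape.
P = [1, 3, 5, 6] / [2, 7] / [4] / [8];  Q = [1, 3, 6, 8] / [2, 4] / [5] / [7];  common shape = (4, 2, 1, 1)

Row-insert the values π_1, π_2, … into P one at a time, bumping the leftmost entry strictly greater than the inserted value down to the next row. The recording tableau Q records, in position (i, j), the step at which that cell was added to P.
  Insert 4 (step 1): P = [4];  Q = [1]
  Insert 2 (step 2): P = [2] / [4];  Q = [1] / [2]
  Insert 8 (step 3): P = [2, 8] / [4];  Q = [1, 3] / [2]
  Insert 7 (step 4): P = [2, 7] / [4, 8];  Q = [1, 3] / [2, 4]
  Insert 3 (step 5): P = [2, 3] / [4, 7] / [8];  Q = [1, 3] / [2, 4] / [5]
  Insert 5 (step 6): P = [2, 3, 5] / [4, 7] / [8];  Q = [1, 3, 6] / [2, 4] / [5]
  Insert 1 (step 7): P = [1, 3, 5] / [2, 7] / [4] / [8];  Q = [1, 3, 6] / [2, 4] / [5] / [7]
  Insert 6 (step 8): P = [1, 3, 5, 6] / [2, 7] / [4] / [8];  Q = [1, 3, 6, 8] / [2, 4] / [5] / [7]
Final shape: (4, 2, 1, 1).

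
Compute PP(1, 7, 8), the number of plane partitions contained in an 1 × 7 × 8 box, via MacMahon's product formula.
PP(1, 7, 8) = 6435

Evaluate the triple product over i = 1..1, j = 1..7, k = 1..8. The factors are (2/1) · (3/2) · (4/3) · (5/4) · (6/5) · (7/6) · (8/7) · (9/8) · … (56 factors total). The numerators and denominators telescope so the product is an integer; carrying out the multiplication exactly gives PP(1, 7, 8) = 6435.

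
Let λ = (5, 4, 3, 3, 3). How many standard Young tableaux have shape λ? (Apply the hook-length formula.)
# SYT of shape (5, 4, 3, 3, 3) = 2333760

Hook-length formula: f^λ = n! / Π hook(c), product over all cells c of the Young diagram. For λ = (5, 4, 3, 3, 3), n = 18 boxes. Hook lengths by row (left-to-right, top-to-bottom): [9, 8, 7, 3, 1]; [7, 6, 5, 1]; [5, 4, 3]; [4, 3, 2]; [3, 2, 1]. Product of hooks = 2743372800. So f^λ = 18! / 2743372800 = 6402373705728000 / 2743372800 = 2333760.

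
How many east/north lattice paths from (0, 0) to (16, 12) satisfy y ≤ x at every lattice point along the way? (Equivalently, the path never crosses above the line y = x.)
Number of paths = 8947575

By the reflection principle (André's argument), the number of monotone paths to (16, 12) with n ≤ m that never go above y = x is C(28, 16) − C(28, 17) = 30421755 − 21474180 = 8947575.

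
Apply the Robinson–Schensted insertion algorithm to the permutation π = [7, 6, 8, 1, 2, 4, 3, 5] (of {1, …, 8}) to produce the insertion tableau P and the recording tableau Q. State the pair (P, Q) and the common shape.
P = [1, 2, 3, 5] / [4, 8] / [6] / [7];  Q = [1, 3, 6, 8] / [2, 5] / [4] / [7];  common shape = (4, 2, 1, 1)

Row-insert the values π_1, π_2, … into P one at a time, bumping the leftmost entry strictly greater than the inserted value down to the next row. The recording tableau Q records, in position (i, j), the step at which that cell was added to P.
  Insert 7 (step 1): P = [7];  Q = [1]
  Insert 6 (step 2): P = [6] / [7];  Q = [1] / [2]
  Insert 8 (step 3): P = [6, 8] / [7];  Q = [1, 3] / [2]
  Insert 1 (step 4): P = [1, 8] / [6] / [7];  Q = [1, 3] / [2] / [4]
  Insert 2 (step 5): P = [1, 2] / [6, 8] / [7];  Q = [1, 3] / [2, 5] / [4]
  Insert 4 (step 6): P = [1, 2, 4] / [6, 8] / [7];  Q = [1, 3, 6] / [2, 5] / [4]
  Insert 3 (step 7): P = [1, 2, 3] / [4, 8] / [6] / [7];  Q = [1, 3, 6] / [2, 5] / [4] / [7]
  Insert 5 (step 8): P = [1, 2, 3, 5] / [4, 8] / [6] / [7];  Q = [1, 3, 6, 8] / [2, 5] / [4] / [7]
Final shape: (4, 2, 1, 1).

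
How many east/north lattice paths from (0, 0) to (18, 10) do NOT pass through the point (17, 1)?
Number of paths = 13122930

Total paths from (0, 0) to (18, 10): C(28, 18) = 13123110. Paths through (17, 1): (paths (0, 0) → (17, 1)) × (paths (17, 1) → (18, 10)) = C(18, 17) · C(10, 1) = 18 · 10 = 180. Avoidance count = 13123110 − 180 = 13122930.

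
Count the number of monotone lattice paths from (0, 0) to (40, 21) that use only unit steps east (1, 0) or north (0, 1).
Number of paths = 12176310231149295

A monotone lattice path from (0, 0) to (40, 21) consists of 40 east steps and 21 north steps in some order, so it is determined by which 40 of the 61 steps are east. The count is C(61, 40) = 12176310231149295.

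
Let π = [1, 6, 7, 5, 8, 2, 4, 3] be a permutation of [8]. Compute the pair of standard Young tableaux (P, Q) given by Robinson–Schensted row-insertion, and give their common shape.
P = [1, 2, 3, 8] / [4, 7] / [5] / [6];  Q = [1, 2, 3, 5] / [4, 7] / [6] / [8];  common shape = (4, 2, 1, 1)

Row-insert the values π_1, π_2, … into P one at a time, bumping the leftmost entry strictly greater than the inserted value down to the next row. The recording tableau Q records, in position (i, j), the step at which that cell was added to P.
  Insert 1 (step 1): P = [1];  Q = [1]
  Insert 6 (step 2): P = [1, 6];  Q = [1, 2]
  Insert 7 (step 3): P = [1, 6, 7];  Q = [1, 2, 3]
  Insert 5 (step 4): P = [1, 5, 7] / [6];  Q = [1, 2, 3] / [4]
  Insert 8 (step 5): P = [1, 5, 7, 8] / [6];  Q = [1, 2, 3, 5] / [4]
  Insert 2 (step 6): P = [1, 2, 7, 8] / [5] / [6];  Q = [1, 2, 3, 5] / [4] / [6]
  Insert 4 (step 7): P = [1, 2, 4, 8] / [5, 7] / [6];  Q = [1, 2, 3, 5] / [4, 7] / [6]
  Insert 3 (step 8): P = [1, 2, 3, 8] / [4, 7] / [5] / [6];  Q = [1, 2, 3, 5] / [4, 7] / [6] / [8]
Final shape: (4, 2, 1, 1).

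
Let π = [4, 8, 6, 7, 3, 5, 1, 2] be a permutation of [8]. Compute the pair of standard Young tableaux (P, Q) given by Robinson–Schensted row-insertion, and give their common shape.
P = [1, 2, 7] / [3, 5] / [4, 6] / [8];  Q = [1, 2, 4] / [3, 6] / [5, 8] / [7];  common shape = (3, 2, 2, 1)

Row-insert the values π_1, π_2, … into P one at a time, bumping the leftmost entry strictly greater than the inserted value down to the next row. The recording tableau Q records, in position (i, j), the step at which that cell was added to P.
  Insert 4 (step 1): P = [4];  Q = [1]
  Insert 8 (step 2): P = [4, 8];  Q = [1, 2]
  Insert 6 (step 3): P = [4, 6] / [8];  Q = [1, 2] / [3]
  Insert 7 (step 4): P = [4, 6, 7] / [8];  Q = [1, 2, 4] / [3]
  Insert 3 (step 5): P = [3, 6, 7] / [4] / [8];  Q = [1, 2, 4] / [3] / [5]
  Insert 5 (step 6): P = [3, 5, 7] / [4, 6] / [8];  Q = [1, 2, 4] / [3, 6] / [5]
  Insert 1 (step 7): P = [1, 5, 7] / [3, 6] / [4] / [8];  Q = [1, 2, 4] / [3, 6] / [5] / [7]
  Insert 2 (step 8): P = [1, 2, 7] / [3, 5] / [4, 6] / [8];  Q = [1, 2, 4] / [3, 6] / [5, 8] / [7]
Final shape: (3, 2, 2, 1).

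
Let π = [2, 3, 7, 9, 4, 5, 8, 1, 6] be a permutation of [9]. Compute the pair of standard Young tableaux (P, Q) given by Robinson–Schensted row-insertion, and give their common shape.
P = [1, 3, 4, 5, 6] / [2, 8] / [7, 9];  Q = [1, 2, 3, 4, 7] / [5, 6] / [8, 9];  common shape = (5, 2, 2)

Row-insert the values π_1, π_2, … into P one at a time, bumping the leftmost entry strictly greater than the inserted value down to the next row. The recording tableau Q records, in position (i, j), the step at which that cell was added to P.
  Insert 2 (step 1): P = [2];  Q = [1]
  Insert 3 (step 2): P = [2, 3];  Q = [1, 2]
  Insert 7 (step 3): P = [2, 3, 7];  Q = [1, 2, 3]
  Insert 9 (step 4): P = [2, 3, 7, 9];  Q = [1, 2, 3, 4]
  Insert 4 (step 5): P = [2, 3, 4, 9] / [7];  Q = [1, 2, 3, 4] / [5]
  Insert 5 (step 6): P = [2, 3, 4, 5] / [7, 9];  Q = [1, 2, 3, 4] / [5, 6]
  Insert 8 (step 7): P = [2, 3, 4, 5, 8] / [7, 9];  Q = [1, 2, 3, 4, 7] / [5, 6]
  Insert 1 (step 8): P = [1, 3, 4, 5, 8] / [2, 9] / [7];  Q = [1, 2, 3, 4, 7] / [5, 6] / [8]
  Insert 6 (step 9): P = [1, 3, 4, 5, 6] / [2, 8] / [7, 9];  Q = [1, 2, 3, 4, 7] / [5, 6] / [8, 9]
Final shape: (5, 2, 2).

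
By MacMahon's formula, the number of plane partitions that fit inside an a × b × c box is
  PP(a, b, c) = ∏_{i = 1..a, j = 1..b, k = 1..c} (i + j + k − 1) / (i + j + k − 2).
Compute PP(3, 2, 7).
PP(3, 2, 7) = 4950

Evaluate the triple product over i = 1..3, j = 1..2, k = 1..7. The factors are (2/1) · (3/2) · (4/3) · (5/4) · (6/5) · (7/6) · (8/7) · (3/2) · … (42 factors total). The numerators and denominators telescope so the product is an integer; carrying out the multiplication exactly gives PP(3, 2, 7) = 4950.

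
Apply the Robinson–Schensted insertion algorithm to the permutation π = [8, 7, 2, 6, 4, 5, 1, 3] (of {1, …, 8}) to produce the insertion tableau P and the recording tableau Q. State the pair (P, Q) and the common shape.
P = [1, 3, 5] / [2, 4] / [6] / [7] / [8];  Q = [1, 4, 6] / [2, 8] / [3] / [5] / [7];  common shape = (3, 2, 1, 1, 1)

Row-insert the values π_1, π_2, … into P one at a time, bumping the leftmost entry strictly greater than the inserted value down to the next row. The recording tableau Q records, in position (i, j), the step at which that cell was added to P.
  Insert 8 (step 1): P = [8];  Q = [1]
  Insert 7 (step 2): P = [7] / [8];  Q = [1] / [2]
  Insert 2 (step 3): P = [2] / [7] / [8];  Q = [1] / [2] / [3]
  Insert 6 (step 4): P = [2, 6] / [7] / [8];  Q = [1, 4] / [2] / [3]
  Insert 4 (step 5): P = [2, 4] / [6] / [7] / [8];  Q = [1, 4] / [2] / [3] / [5]
  Insert 5 (step 6): P = [2, 4, 5] / [6] / [7] / [8];  Q = [1, 4, 6] / [2] / [3] / [5]
  Insert 1 (step 7): P = [1, 4, 5] / [2] / [6] / [7] / [8];  Q = [1, 4, 6] / [2] / [3] / [5] / [7]
  Insert 3 (step 8): P = [1, 3, 5] / [2, 4] / [6] / [7] / [8];  Q = [1, 4, 6] / [2, 8] / [3] / [5] / [7]
Final shape: (3, 2, 1, 1, 1).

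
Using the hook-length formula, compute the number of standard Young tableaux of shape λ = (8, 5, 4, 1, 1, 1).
# SYT of shape (8, 5, 4, 1, 1, 1) = 90956800

Hook-length formula: f^λ = n! / Π hook(c), product over all cells c of the Young diagram. For λ = (8, 5, 4, 1, 1, 1), n = 20 boxes. Hook lengths by row (left-to-right, top-to-bottom): [13, 9, 8, 7, 5, 3, 2, 1]; [9, 5, 4, 3, 1]; [7, 3, 2, 1]; [3]; [2]; [1]. Product of hooks = 26747884800. So f^λ = 20! / 26747884800 = 2432902008176640000 / 26747884800 = 90956800.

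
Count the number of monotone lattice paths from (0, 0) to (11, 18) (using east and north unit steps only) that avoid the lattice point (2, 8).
Number of paths = 30440280

Total paths from (0, 0) to (11, 18): C(29, 11) = 34597290. Paths through (2, 8): (paths (0, 0) → (2, 8)) × (paths (2, 8) → (11, 18)) = C(10, 2) · C(19, 9) = 45 · 92378 = 4157010. Avoidance count = 34597290 − 4157010 = 30440280.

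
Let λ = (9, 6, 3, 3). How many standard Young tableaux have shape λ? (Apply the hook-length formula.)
# SYT of shape (9, 6, 3, 3) = 105814800

Hook-length formula: f^λ = n! / Π hook(c), product over all cells c of the Young diagram. For λ = (9, 6, 3, 3), n = 21 boxes. Hook lengths by row (left-to-right, top-to-bottom): [12, 11, 10, 7, 6, 5, 3, 2, 1]; [8, 7, 6, 3, 2, 1]; [4, 3, 2]; [3, 2, 1]. Product of hooks = 482833612800. So f^λ = 21! / 482833612800 = 51090942171709440000 / 482833612800 = 105814800.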